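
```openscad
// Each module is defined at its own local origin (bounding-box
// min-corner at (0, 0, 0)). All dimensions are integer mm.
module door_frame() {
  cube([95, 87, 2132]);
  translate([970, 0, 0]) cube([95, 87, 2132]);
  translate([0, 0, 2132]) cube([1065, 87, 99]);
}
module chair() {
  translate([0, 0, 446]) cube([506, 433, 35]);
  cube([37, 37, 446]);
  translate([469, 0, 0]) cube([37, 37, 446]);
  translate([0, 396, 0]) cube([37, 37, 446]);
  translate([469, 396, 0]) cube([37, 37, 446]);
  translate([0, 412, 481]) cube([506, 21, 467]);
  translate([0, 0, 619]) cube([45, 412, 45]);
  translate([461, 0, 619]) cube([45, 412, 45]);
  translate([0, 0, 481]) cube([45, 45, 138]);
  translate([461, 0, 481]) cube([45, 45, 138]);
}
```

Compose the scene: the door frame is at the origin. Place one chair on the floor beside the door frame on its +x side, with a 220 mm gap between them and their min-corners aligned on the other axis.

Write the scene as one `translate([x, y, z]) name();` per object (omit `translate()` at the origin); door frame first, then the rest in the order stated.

door_frame();
translate([1285, 0, 0]) chair();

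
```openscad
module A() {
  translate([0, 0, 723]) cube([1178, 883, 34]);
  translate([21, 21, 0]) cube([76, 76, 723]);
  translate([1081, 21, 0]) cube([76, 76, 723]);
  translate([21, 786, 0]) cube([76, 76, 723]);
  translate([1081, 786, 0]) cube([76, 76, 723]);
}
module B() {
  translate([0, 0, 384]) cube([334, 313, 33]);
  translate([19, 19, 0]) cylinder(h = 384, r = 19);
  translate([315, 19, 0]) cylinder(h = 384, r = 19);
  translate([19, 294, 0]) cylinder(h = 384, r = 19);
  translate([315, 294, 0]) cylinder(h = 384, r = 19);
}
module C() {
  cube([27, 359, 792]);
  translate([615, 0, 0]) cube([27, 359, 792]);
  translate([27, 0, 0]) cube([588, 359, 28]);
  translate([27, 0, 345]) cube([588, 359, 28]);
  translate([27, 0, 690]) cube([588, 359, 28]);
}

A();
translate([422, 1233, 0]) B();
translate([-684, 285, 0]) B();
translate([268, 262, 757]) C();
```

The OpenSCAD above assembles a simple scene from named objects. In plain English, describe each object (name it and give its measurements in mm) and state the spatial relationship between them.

A is a rectangular dining table. The top is 1178×883×34 mm with its upper surface at z = 757 mm. It stands on four 76×76 mm square legs, each inset 21 mm from the nearest pair of top edges, running from the floor to the underside of the top.

B is a four-legged stool. The seat is 334×313 mm, 33 mm thick, top at z = 417 mm. It stands on four round legs, each 38 mm in diameter, from z = 0 to the seat underside, each leg's axis is inset half a diameter from the nearest pair of seat edges (so the leg's bounding box is flush with the corner).

C is a bookshelf 642 mm wide overall, 359 mm deep and 792 mm tall. The two sides are 27 mm thick vertical panels. 3 horizontal shelves of 28 mm thickness span between the inner faces of the sides; the lowest shelf sits on the floor and shelves are stacked with a clear vertical gap of 317 mm between each pair.

Two stools sit around the table at the +y, −x sides. The bookshelf is on top of the table, centred.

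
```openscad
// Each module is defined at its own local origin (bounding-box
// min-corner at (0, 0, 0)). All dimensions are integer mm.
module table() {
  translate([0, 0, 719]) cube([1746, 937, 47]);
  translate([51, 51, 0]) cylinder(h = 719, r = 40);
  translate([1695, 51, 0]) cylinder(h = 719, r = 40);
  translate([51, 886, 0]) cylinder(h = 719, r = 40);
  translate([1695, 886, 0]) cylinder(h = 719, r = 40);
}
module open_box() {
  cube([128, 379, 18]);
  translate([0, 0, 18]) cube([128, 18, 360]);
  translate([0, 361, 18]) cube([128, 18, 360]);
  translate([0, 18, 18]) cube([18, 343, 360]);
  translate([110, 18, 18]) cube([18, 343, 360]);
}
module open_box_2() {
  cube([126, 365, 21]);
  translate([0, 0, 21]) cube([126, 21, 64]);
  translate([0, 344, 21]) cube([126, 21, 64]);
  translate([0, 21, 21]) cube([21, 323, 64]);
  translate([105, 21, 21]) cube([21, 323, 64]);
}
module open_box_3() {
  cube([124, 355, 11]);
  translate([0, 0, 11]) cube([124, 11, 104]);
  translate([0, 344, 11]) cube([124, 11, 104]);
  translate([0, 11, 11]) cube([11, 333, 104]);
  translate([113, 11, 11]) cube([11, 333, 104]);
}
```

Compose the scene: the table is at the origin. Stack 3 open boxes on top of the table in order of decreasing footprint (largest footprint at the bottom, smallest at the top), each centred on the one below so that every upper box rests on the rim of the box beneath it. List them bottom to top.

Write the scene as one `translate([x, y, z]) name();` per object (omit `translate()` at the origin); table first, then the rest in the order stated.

table();
translate([809, 279, 766]) open_box();
translate([810, 286, 1144]) open_box_2();
translate([811, 291, 1229]) open_box_3();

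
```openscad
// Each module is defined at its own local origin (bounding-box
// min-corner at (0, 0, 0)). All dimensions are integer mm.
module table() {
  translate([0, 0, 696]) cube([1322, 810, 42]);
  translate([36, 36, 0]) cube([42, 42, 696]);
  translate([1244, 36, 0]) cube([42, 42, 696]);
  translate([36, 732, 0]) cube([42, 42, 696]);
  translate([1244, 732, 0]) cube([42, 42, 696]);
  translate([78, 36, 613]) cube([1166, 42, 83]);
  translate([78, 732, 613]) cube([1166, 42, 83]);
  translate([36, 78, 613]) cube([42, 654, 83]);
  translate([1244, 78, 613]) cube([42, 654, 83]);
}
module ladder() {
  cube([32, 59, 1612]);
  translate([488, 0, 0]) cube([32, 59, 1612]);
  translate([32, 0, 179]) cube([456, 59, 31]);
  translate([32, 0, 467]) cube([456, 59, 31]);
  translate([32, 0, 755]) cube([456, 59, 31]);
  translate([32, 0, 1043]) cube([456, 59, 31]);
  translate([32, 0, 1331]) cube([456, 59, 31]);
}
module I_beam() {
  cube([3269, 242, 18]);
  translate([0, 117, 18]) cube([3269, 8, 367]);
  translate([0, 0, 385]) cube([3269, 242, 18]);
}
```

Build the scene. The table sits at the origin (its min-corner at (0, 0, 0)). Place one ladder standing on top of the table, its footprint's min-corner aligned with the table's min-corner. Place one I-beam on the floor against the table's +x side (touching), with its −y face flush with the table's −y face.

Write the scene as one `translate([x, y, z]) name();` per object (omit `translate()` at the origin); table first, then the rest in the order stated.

table();
translate([0, 0, 738]) ladder();
translate([1322, 0, 0]) I_beam();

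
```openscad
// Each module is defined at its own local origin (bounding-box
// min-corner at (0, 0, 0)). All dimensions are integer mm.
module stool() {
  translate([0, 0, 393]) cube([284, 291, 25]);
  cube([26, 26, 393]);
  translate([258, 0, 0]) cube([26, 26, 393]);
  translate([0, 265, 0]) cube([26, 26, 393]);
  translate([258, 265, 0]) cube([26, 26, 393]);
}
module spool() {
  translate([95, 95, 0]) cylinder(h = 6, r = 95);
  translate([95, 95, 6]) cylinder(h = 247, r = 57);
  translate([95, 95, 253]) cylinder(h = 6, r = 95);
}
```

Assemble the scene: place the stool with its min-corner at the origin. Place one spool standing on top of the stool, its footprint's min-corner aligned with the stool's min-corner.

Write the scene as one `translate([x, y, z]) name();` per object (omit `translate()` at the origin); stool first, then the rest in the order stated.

stool();
translate([0, 0, 418]) spool();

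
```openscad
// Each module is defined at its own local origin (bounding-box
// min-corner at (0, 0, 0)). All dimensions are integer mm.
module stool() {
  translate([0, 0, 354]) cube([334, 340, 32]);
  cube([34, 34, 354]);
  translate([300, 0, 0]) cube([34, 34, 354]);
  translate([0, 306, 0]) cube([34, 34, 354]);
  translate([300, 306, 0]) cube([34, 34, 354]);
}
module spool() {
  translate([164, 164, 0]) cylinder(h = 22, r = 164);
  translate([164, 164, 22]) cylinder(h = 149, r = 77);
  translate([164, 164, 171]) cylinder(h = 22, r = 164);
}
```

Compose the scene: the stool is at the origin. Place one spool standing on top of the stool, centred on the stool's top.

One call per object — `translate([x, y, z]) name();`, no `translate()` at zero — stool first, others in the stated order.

stool();
translate([3, 6, 386]) spool();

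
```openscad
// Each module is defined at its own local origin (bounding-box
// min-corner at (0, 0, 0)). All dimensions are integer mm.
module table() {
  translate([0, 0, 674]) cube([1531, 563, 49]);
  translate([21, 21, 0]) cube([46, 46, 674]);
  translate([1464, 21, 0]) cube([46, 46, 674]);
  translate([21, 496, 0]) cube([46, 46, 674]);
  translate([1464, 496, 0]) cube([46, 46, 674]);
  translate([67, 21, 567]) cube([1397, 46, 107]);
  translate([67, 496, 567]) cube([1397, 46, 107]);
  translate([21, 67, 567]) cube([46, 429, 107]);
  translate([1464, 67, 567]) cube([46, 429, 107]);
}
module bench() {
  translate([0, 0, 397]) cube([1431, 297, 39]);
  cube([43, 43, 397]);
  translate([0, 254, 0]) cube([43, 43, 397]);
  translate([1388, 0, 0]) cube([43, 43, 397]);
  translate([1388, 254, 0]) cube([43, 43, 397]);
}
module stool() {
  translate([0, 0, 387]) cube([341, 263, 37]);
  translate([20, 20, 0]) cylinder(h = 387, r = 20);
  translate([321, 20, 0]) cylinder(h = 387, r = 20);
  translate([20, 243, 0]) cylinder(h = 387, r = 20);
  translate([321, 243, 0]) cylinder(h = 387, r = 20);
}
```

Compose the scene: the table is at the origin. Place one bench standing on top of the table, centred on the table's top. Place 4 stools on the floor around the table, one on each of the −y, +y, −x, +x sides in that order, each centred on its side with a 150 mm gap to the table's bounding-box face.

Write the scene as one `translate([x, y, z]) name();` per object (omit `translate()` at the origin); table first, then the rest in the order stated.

table();
translate([50, 133, 723]) bench();
translate([595, -413, 0]) stool();
translate([595, 713, 0]) stool();
translate([-491, 150, 0]) stool();
translate([1681, 150, 0]) stool();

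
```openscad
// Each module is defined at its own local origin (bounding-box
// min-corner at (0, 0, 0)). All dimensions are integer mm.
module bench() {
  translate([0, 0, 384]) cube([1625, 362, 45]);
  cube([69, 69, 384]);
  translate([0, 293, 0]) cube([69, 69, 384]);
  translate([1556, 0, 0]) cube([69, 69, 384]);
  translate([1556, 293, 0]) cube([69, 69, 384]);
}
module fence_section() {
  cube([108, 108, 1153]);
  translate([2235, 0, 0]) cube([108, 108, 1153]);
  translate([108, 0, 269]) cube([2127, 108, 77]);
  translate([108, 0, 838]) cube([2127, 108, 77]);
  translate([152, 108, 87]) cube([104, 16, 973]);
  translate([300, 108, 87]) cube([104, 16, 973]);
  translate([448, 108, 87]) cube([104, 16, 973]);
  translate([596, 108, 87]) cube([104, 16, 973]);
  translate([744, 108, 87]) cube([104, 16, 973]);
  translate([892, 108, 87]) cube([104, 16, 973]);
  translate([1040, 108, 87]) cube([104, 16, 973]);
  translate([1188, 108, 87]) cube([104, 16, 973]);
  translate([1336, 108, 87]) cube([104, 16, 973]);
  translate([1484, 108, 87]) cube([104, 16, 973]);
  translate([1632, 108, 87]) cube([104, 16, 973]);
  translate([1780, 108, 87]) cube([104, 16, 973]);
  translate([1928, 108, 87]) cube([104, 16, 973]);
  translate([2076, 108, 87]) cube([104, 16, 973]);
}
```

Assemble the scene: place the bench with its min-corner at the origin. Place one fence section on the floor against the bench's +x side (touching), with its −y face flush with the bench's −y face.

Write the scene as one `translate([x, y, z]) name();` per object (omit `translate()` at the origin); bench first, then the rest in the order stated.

bench();
translate([1625, 0, 0]) fence_section();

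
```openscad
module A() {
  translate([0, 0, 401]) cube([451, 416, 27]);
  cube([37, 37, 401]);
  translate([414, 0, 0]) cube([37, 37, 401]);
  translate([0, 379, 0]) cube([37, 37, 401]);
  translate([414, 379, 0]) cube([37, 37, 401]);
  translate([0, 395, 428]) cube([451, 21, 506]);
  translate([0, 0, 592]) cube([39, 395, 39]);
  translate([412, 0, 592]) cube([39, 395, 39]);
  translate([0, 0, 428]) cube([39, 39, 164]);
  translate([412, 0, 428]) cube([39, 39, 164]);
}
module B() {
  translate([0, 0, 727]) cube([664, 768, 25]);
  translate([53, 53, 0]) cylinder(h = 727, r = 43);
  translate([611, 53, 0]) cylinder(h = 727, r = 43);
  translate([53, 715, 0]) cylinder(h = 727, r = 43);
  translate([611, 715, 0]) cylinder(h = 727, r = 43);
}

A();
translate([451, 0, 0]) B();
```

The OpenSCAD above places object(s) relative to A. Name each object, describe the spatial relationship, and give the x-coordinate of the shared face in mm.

The chair's +x face and the table's −x face are both at x = 451 mm.

A is a chair. B is a table. The table is against the chair's +x side, with their −y faces flush. The x-coordinate of the shared face is 451 mm.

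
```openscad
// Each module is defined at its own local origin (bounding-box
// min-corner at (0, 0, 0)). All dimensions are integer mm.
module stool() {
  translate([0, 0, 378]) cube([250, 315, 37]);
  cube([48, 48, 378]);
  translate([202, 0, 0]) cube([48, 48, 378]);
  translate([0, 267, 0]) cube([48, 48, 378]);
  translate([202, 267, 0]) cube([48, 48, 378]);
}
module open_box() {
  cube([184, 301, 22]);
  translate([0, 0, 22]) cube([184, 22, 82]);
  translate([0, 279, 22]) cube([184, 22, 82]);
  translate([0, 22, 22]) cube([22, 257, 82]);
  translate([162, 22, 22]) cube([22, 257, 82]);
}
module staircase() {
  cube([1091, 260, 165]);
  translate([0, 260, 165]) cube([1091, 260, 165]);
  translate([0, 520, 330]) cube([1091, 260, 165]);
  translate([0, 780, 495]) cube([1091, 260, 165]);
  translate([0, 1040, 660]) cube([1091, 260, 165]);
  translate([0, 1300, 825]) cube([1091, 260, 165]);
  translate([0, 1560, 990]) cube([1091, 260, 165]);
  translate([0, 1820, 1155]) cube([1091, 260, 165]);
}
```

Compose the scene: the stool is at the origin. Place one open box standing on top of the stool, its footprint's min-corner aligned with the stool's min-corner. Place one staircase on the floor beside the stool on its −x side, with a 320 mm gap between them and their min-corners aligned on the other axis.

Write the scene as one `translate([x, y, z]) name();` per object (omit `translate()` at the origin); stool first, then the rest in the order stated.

stool();
translate([0, 0, 415]) open_box();
translate([-1411, 0, 0]) staircase();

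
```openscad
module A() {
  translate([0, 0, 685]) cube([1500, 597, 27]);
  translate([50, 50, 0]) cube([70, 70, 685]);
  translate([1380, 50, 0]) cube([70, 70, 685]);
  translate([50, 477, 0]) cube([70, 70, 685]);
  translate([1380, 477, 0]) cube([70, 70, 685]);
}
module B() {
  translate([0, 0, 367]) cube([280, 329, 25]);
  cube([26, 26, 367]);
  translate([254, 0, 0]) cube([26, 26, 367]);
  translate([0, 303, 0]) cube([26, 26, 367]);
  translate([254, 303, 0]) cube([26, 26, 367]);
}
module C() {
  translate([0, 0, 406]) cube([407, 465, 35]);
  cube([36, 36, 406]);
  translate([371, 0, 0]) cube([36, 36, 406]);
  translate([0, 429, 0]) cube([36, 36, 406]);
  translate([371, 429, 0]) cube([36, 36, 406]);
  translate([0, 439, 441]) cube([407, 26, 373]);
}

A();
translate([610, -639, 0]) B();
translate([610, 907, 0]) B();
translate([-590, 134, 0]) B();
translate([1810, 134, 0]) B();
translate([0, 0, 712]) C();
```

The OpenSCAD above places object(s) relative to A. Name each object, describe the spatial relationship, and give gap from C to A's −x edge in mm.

A is a table. B is a stool. C is a chair. Four stools sit around the table at the −y, +y, −x, +x sides. The chair is on top of the table. The gap from the chair to the table's −x edge is 0 mm.

The chair's min-x is at 0; the table's min-x is 0; gap = 0 mm.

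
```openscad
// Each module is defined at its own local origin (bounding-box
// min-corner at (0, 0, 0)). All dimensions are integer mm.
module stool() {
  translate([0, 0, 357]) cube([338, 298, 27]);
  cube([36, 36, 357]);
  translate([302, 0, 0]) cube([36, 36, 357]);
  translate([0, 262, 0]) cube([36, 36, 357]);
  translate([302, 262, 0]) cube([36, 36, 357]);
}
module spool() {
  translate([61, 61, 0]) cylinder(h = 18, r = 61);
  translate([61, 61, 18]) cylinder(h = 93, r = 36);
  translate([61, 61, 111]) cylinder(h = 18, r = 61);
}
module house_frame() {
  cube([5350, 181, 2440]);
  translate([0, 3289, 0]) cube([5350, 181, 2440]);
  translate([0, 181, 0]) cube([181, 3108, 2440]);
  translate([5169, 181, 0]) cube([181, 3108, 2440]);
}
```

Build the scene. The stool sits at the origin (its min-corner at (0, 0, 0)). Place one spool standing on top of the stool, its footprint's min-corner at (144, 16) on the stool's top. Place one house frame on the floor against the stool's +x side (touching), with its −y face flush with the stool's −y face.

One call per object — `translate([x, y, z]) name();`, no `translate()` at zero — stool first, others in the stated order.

stool();
translate([144, 16, 384]) spool();
translate([338, 0, 0]) house_frame();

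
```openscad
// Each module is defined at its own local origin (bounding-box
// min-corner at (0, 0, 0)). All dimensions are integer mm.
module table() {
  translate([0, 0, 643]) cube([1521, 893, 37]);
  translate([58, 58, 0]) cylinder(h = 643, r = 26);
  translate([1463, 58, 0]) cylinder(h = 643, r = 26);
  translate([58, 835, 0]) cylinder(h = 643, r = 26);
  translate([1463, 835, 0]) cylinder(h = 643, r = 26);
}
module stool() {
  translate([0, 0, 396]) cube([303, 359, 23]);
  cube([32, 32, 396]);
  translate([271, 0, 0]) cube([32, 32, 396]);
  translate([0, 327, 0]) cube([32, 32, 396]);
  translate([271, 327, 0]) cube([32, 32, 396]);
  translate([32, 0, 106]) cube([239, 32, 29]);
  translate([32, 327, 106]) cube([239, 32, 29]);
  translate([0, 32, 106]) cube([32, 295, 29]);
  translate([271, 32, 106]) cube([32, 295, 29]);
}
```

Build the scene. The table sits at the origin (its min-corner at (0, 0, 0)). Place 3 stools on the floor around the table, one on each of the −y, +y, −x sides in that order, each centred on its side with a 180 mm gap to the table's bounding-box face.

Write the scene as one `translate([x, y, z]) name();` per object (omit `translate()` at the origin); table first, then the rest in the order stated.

table();
translate([609, -539, 0]) stool();
translate([609, 1073, 0]) stool();
translate([-483, 267, 0]) stool();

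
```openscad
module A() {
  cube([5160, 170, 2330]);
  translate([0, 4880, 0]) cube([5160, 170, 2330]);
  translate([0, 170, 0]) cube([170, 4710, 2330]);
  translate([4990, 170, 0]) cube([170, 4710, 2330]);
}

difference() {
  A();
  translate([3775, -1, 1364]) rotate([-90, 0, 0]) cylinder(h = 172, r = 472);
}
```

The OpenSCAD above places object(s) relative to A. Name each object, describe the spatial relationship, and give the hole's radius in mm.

A is a house frame. The house frame has a circular hole through its front wall. The hole's radius is 472 mm.

The subtracted cylinder has r = 472 mm.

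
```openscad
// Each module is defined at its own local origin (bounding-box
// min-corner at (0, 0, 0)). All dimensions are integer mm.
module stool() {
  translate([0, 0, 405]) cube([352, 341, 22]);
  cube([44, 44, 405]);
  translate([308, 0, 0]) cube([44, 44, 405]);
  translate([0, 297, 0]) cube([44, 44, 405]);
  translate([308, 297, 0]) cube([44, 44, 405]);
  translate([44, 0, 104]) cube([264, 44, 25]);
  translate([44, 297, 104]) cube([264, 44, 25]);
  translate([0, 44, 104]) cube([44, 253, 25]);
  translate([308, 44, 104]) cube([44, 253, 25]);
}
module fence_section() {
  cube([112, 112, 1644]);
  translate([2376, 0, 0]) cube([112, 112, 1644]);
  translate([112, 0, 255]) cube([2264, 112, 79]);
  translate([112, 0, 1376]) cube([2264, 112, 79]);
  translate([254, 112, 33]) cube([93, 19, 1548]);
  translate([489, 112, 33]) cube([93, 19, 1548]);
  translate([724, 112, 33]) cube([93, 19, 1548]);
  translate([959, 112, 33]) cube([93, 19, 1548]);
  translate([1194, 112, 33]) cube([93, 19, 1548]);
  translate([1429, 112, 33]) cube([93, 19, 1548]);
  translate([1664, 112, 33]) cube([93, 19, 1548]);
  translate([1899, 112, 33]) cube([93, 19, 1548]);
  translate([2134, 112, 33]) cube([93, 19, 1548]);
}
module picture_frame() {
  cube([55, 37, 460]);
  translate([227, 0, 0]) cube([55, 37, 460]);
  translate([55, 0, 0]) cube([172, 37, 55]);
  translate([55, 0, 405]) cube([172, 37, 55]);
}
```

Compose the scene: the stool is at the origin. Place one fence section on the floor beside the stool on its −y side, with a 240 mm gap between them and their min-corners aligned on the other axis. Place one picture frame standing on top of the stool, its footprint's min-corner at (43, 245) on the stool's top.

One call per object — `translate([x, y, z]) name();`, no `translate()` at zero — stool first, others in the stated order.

stool();
translate([0, -371, 0]) fence_section();
translate([43, 245, 427]) picture_frame();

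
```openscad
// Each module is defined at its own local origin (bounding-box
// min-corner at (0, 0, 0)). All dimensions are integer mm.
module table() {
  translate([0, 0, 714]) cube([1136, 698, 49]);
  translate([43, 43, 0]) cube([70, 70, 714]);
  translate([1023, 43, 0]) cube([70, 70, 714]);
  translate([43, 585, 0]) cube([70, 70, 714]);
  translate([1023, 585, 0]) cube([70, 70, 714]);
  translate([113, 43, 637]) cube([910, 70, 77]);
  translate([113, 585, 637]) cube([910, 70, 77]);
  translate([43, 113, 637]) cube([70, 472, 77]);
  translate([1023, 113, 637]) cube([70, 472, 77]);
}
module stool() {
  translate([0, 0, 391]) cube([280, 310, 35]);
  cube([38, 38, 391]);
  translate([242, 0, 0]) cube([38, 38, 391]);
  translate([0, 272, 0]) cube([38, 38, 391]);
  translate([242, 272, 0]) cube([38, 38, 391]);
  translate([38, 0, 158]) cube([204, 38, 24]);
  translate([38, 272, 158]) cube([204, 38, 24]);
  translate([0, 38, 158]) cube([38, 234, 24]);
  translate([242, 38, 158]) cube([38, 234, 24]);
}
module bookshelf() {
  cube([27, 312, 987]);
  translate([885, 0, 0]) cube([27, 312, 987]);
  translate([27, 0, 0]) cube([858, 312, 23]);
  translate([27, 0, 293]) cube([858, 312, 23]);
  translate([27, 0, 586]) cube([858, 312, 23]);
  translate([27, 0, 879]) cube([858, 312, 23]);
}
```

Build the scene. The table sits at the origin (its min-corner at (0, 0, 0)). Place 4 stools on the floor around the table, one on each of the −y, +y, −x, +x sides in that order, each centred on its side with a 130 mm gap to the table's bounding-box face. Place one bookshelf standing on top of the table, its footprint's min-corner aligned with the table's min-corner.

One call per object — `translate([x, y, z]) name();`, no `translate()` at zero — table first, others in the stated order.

table();
translate([428, -440, 0]) stool();
translate([428, 828, 0]) stool();
translate([-410, 194, 0]) stool();
translate([1266, 194, 0]) stool();
translate([0, 0, 763]) bookshelf();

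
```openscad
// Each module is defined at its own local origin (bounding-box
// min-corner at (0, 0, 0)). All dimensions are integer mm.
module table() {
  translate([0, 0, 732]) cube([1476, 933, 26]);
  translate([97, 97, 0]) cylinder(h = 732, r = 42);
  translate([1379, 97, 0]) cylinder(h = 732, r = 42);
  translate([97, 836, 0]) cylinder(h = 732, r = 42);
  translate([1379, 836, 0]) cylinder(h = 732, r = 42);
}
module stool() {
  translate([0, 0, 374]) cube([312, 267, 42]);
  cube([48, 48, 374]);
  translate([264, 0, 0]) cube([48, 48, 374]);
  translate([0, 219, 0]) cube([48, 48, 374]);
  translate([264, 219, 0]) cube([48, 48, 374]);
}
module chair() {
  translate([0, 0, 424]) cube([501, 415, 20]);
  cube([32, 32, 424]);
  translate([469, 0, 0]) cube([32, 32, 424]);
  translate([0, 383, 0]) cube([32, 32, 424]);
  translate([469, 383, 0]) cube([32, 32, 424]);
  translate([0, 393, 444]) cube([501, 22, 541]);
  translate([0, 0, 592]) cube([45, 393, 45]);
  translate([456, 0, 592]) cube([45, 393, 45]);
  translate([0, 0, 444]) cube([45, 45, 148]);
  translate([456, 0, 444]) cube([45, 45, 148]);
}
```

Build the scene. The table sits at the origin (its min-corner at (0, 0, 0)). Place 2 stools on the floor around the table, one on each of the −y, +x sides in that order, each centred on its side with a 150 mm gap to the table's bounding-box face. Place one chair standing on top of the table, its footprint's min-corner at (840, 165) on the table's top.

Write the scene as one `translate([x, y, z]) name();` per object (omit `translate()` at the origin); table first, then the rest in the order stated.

table();
translate([582, -417, 0]) stool();
translate([1626, 333, 0]) stool();
translate([840, 165, 758]) chair();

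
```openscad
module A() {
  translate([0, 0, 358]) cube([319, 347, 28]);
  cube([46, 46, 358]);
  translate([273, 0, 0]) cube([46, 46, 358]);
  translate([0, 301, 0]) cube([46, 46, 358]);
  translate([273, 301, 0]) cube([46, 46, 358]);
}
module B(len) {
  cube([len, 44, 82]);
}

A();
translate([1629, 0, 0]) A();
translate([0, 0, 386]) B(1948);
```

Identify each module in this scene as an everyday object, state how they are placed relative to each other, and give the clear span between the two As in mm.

Second stool starts at x = 1629; first ends at x = 319; clear span = 1629 − 319 = 1310 mm.

A is a stool. B is a beam. A beam spans the tops of two stools. The clear span between the two stools is 1310 mm.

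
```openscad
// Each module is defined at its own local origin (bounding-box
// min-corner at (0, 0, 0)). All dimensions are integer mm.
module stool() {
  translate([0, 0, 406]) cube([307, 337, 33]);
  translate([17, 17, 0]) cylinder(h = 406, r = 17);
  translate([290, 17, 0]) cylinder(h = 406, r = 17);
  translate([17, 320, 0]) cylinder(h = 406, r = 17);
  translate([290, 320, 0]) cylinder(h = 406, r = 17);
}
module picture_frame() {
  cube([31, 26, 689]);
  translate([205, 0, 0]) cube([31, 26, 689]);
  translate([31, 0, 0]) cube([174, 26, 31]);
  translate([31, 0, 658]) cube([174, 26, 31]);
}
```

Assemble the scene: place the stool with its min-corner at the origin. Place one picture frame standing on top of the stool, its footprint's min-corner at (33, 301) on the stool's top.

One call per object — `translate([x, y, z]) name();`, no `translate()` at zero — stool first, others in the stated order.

stool();
translate([33, 301, 439]) picture_frame();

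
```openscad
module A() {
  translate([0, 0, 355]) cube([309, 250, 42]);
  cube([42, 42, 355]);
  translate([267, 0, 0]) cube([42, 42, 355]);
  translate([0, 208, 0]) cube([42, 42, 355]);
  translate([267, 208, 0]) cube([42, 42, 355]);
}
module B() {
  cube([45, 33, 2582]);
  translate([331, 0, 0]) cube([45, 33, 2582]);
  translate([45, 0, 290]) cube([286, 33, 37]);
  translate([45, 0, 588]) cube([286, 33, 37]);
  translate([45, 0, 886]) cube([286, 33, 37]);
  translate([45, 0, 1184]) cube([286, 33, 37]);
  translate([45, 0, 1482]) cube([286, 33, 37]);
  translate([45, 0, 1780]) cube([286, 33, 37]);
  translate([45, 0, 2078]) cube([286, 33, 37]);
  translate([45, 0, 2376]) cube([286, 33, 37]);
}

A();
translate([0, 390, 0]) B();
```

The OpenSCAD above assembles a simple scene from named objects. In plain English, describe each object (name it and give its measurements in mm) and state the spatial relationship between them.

A is a simple wooden stool: a rectangular seat 309 mm (x) by 250 mm (y), 42 mm thick, top face at z = 397 mm, on four square legs, each 42×42 mm in cross-section. The legs rest on z = 0, each flush with a corner of the seat.

B is a wooden ladder with two side rails of 45×33 mm section and 2582 mm height, set 376 mm apart overall. Between them run 8 rectangular rungs (33 mm deep, 37 mm thick), front faces flush with the rails' −y face. The bottom of the first rung is 290 mm above the floor and each subsequent rung is 298 mm higher than the one below.

The ladder is on the floor beside the stool on its +y side.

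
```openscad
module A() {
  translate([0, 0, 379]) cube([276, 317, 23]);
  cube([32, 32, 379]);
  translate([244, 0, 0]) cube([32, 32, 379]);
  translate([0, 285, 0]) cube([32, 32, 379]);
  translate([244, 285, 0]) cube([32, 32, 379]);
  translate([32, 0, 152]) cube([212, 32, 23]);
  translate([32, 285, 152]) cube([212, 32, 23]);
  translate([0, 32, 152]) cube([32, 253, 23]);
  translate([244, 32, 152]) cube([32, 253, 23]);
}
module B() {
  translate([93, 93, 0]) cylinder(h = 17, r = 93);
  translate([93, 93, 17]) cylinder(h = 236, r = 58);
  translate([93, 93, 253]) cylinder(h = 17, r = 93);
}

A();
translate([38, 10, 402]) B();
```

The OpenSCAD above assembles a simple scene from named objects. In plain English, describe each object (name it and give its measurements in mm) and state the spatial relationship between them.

A is a simple wooden stool: a rectangular seat 276 mm (x) by 317 mm (y), 23 mm thick, top face at z = 402 mm, on four square legs, each 32×32 mm in cross-section. The legs rest on z = 0, each flush with a corner of the seat. Four stretchers, 32 mm wide and 23 mm tall, connect adjacent legs with their undersides at z = 152 mm, each running between the inner faces of the legs it joins and aligned with the legs' outer faces on the other axis.

B is a spool: two coaxial disc flanges of radius 93 mm and thickness 17 mm, joined by a core cylinder of radius 58 mm and height 236 mm. The lower flange rests on z = 0 and the three cylinders share a vertical axis.

The spool is on top of the stool.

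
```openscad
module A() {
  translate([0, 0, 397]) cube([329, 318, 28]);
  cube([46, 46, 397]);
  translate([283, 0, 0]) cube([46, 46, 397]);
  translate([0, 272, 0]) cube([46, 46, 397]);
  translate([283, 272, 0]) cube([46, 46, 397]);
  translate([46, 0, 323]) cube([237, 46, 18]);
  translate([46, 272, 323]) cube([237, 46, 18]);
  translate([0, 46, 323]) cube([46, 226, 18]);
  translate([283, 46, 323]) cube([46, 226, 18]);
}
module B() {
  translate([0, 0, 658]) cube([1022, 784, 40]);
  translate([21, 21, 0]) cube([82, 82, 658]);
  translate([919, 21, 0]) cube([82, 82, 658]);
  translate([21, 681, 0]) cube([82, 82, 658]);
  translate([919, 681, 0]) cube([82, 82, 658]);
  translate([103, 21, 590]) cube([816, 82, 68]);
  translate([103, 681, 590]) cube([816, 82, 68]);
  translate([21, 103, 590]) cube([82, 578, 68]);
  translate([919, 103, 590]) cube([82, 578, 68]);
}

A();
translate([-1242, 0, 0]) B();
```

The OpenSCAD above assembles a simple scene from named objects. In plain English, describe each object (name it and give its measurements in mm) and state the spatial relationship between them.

A is a four-legged stool. The seat is a 329×318×28 mm slab whose top surface is at z = 425 mm; four square legs, each 46×46 mm in cross-section, run from the floor (z = 0) to the underside of the seat, each flush with a corner of the seat. Four stretchers, 46 mm wide and 18 mm tall, connect adjacent legs with their undersides at z = 323 mm, each running between the inner faces of the legs it joins and aligned with the legs' outer faces on the other axis.

B is a table: top 1022 mm (x) × 784 mm (y), 40 mm thick, upper face at z = 698 mm, on four 82×82 mm square legs, each inset 21 mm from the nearest pair of top edges, running from z = 0 to the bottom of the top. Four apron rails, 82 mm thick and 68 mm tall, run between adjacent legs with their top edges flush with the underside of the top and their outer faces flush with the legs' outer faces.

The table is on the floor beside the stool on its −x side.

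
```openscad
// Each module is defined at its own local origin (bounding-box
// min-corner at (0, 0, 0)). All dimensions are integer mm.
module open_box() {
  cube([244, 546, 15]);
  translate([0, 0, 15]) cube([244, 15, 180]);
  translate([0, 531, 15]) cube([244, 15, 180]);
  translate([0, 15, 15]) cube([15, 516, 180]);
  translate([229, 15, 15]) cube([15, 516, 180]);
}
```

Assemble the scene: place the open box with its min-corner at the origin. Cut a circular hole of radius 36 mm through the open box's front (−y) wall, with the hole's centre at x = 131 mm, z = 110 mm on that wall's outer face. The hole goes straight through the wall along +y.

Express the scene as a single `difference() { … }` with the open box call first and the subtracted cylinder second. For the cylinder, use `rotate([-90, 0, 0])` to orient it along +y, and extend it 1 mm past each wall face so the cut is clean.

difference() {
  open_box();
  translate([131, -1, 110]) rotate([-90, 0, 0]) cylinder(h = 17, r = 36);
}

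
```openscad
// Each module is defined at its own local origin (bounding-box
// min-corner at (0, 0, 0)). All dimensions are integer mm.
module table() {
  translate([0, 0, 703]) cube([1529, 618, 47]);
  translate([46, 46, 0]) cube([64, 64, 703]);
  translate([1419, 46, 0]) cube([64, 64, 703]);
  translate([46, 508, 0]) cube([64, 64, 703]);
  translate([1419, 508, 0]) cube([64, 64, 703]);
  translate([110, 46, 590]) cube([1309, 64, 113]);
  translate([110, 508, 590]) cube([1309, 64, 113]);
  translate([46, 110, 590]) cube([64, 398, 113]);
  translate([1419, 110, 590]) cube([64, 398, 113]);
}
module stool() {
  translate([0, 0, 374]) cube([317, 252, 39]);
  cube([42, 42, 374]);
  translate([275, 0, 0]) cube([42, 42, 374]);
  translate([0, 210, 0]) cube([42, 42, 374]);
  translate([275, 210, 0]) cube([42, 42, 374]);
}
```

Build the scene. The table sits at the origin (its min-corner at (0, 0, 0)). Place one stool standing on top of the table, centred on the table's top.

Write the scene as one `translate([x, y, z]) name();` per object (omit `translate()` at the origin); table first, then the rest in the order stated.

table();
translate([606, 183, 750]) stool();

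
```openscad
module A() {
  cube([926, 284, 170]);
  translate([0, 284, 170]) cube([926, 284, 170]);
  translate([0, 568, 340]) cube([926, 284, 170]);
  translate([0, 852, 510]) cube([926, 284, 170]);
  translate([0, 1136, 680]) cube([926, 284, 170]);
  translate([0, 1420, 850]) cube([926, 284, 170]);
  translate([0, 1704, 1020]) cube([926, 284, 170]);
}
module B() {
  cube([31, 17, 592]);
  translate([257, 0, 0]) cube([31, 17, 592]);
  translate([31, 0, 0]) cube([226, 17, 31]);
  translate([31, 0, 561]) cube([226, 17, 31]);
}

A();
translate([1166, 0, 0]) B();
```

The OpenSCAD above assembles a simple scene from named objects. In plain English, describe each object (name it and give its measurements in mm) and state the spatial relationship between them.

A is a run of 7 identical solid stair steps. Each tread is 926×284 mm and each step block is 170 mm high. Step 1 rests on the floor; step k is offset from step 1 by (k−1)×284 mm in y and (k−1)×170 mm in z.

B is a rectangular picture frame lying in the x–z plane (depth along y). The opening is 226 mm wide (x) by 530 mm tall (z), surrounded by a border 31 mm wide on all four sides. The frame is 17 mm deep and is made of two full-height vertical stiles with two horizontal rails fitted between them.

The picture frame is on the floor beside the staircase on its +x side.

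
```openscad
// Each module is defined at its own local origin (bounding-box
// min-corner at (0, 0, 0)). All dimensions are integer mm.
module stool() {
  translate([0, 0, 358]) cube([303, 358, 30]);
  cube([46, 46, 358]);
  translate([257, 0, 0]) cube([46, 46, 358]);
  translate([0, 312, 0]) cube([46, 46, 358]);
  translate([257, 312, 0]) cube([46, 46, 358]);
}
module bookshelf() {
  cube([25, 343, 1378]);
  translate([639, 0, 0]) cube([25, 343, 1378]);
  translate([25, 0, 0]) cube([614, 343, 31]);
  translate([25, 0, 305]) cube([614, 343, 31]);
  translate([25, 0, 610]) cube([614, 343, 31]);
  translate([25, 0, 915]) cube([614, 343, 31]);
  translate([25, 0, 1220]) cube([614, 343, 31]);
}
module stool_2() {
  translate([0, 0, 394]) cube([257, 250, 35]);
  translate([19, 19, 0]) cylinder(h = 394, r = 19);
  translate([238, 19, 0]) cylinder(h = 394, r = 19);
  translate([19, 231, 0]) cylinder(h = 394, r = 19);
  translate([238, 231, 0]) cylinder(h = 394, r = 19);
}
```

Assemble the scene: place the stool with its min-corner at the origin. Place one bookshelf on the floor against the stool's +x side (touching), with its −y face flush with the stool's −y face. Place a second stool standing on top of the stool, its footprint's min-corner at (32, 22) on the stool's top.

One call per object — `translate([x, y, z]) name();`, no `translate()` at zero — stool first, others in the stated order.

stool();
translate([303, 0, 0]) bookshelf();
translate([32, 22, 388]) stool_2();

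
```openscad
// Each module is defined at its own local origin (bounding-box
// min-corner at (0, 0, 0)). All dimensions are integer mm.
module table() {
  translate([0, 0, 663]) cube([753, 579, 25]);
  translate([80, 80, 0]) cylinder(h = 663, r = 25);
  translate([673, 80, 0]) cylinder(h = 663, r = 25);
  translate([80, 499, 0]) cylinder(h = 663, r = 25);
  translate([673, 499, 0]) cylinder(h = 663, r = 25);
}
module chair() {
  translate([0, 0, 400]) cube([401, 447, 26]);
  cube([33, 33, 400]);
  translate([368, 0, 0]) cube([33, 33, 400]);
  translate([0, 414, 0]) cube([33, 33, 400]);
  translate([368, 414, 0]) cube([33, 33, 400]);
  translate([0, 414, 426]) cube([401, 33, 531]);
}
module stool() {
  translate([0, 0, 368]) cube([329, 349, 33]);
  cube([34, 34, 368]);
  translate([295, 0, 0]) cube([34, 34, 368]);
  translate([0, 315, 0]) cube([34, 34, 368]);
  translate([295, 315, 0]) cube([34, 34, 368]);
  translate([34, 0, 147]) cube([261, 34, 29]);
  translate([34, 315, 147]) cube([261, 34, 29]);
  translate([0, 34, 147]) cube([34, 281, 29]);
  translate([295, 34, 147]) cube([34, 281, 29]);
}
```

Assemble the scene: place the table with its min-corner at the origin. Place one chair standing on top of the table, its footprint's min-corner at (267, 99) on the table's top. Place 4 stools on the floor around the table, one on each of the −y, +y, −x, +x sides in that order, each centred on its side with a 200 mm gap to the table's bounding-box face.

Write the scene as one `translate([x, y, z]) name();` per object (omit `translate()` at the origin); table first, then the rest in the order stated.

table();
translate([267, 99, 688]) chair();
translate([212, -549, 0]) stool();
translate([212, 779, 0]) stool();
translate([-529, 115, 0]) stool();
translate([953, 115, 0]) stool();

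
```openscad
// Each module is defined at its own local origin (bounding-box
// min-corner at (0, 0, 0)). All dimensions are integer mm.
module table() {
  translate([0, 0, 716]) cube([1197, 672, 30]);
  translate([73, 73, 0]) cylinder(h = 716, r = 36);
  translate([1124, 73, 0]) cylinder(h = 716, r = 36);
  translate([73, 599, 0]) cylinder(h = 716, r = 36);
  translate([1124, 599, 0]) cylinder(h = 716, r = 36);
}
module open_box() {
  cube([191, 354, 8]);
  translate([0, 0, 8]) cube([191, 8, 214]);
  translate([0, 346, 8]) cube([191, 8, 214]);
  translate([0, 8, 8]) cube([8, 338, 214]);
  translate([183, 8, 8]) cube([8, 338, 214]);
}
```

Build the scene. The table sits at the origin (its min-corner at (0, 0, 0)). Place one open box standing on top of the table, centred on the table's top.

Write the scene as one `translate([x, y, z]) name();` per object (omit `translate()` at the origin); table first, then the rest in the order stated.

table();
translate([503, 159, 746]) open_box();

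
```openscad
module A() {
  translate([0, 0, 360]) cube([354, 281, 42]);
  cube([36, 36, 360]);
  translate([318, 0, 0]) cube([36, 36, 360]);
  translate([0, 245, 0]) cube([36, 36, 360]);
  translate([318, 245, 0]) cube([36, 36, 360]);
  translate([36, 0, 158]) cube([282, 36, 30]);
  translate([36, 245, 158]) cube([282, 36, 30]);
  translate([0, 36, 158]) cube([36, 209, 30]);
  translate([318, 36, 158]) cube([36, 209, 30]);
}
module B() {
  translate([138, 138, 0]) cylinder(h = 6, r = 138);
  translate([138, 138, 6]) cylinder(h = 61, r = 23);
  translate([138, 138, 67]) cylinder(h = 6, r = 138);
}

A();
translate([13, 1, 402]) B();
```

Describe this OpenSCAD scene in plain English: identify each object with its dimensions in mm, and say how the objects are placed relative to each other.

A is a simple wooden stool: a rectangular seat 354 mm (x) by 281 mm (y), 42 mm thick, top face at z = 402 mm, on four square legs, each 36×36 mm in cross-section. The legs rest on z = 0, each flush with a corner of the seat. Four stretchers, 36 mm wide and 30 mm tall, connect adjacent legs with their undersides at z = 158 mm, each running between the inner faces of the legs it joins and aligned with the legs' outer faces on the other axis.

B is a spool: two coaxial disc flanges of radius 138 mm and thickness 6 mm, joined by a core cylinder of radius 23 mm and height 61 mm. The lower flange rests on z = 0 and the three cylinders share a vertical axis.

The spool is on top of the stool.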